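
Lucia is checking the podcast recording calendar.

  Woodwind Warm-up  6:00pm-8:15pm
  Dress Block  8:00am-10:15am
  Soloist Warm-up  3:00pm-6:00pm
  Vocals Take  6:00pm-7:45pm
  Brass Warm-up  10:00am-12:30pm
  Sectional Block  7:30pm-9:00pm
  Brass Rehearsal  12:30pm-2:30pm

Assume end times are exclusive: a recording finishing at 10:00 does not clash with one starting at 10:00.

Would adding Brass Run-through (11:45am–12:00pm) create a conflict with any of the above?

Yes — it overlaps Brass Warm-up

Dress Block: ends 10:15am at or before Brass Run-through starts 11:45am → clear.
Brass Warm-up: starts 10:00am before Brass Run-through ends 12:00pm, and ends 12:30pm after Brass Run-through starts 11:45am → overlap.
Brass Rehearsal: starts 12:30pm at or after Brass Run-through ends 12:00pm → clear.
Soloist Warm-up: starts 3:00pm at or after Brass Run-through ends 12:00pm → clear.
Vocals Take: starts 6:00pm at or after Brass Run-through ends 12:00pm → clear.
Woodwind Warm-up: starts 6:00pm at or after Brass Run-through ends 12:00pm → clear.
Sectional Block: starts 7:30pm at or after Brass Run-through ends 12:00pm → clear.
Brass Run-through overlaps Brass Warm-up.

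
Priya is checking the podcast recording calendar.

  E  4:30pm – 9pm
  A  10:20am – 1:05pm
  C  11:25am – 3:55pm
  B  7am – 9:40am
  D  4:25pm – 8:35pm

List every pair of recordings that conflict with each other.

A & C, D & E

Sorted by start: B, A, C, D, E.
A starts after B ends — done with B.
C starts before A ends → A and C overlap.
D starts after A ends — done with A.
D starts after C ends — done with C.
E starts before D ends → D and E overlap.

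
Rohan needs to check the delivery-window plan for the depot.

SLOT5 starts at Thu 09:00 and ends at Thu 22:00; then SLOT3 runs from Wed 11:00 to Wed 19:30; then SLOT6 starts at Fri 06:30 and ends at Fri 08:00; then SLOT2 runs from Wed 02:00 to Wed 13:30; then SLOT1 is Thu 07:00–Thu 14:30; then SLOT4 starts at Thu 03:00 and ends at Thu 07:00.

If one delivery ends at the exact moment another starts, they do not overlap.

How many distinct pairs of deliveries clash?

Sorted by start: SLOT2, SLOT3, SLOT4, SLOT1, SLOT5, SLOT6.
SLOT3 starts before SLOT2 ends → SLOT2 and SLOT3 overlap.
SLOT4 starts after SLOT2 ends, so nothing later overlaps SLOT2 either.
SLOT4 starts after SLOT3 ends, so nothing later overlaps SLOT3 either.
SLOT1 starts exactly when SLOT4 ends (back-to-back, no overlap), so nothing later overlaps SLOT4 either.
SLOT5 starts before SLOT1 ends → SLOT1 and SLOT5 overlap.
SLOT6 starts after SLOT1 ends.
SLOT6 starts after SLOT5 ends.
Overlapping pairs: SLOT1 & SLOT5, SLOT2 & SLOT3 — 2 in total.

2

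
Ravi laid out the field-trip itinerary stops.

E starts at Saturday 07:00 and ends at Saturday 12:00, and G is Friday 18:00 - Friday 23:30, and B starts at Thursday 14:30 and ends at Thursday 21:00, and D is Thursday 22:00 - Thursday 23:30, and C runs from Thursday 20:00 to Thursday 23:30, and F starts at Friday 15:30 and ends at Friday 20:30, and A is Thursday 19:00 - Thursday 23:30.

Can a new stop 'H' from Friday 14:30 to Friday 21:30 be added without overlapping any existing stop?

No — it overlaps F, G

B: ends Thursday 21:00 at or before H starts Friday 14:30 → clear.
A: ends Thursday 23:30 at or before H starts Friday 14:30 → clear.
C: ends Thursday 23:30 at or before H starts Friday 14:30 → clear.
D: ends Thursday 23:30 at or before H starts Friday 14:30 → clear.
F: starts Friday 15:30 before H ends Friday 21:30, and ends Friday 20:30 after H starts Friday 14:30 → overlap.
G: starts Friday 18:00 before H ends Friday 21:30, and ends Friday 23:30 after H starts Friday 14:30 → overlap.
E: starts Saturday 07:00 at or after H ends Friday 21:30 → clear.
H overlaps F, G.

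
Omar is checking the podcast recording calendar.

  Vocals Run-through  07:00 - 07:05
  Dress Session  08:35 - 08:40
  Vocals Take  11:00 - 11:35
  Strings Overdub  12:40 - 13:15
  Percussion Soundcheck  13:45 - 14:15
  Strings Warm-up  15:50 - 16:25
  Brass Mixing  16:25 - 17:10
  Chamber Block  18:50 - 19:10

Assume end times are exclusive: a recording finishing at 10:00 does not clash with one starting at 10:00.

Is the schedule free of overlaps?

Sorted by start: Vocals Run-through, Dress Session, Vocals Take, Strings Overdub, Percussion Soundcheck, Strings Warm-up, Brass Mixing, Chamber Block.
Dress Session starts after Vocals Run-through ends, so Vocals Run-through has no further overlaps.
Vocals Take starts after Dress Session ends, so Dress Session has no further overlaps.
Strings Overdub starts after Vocals Take ends, so Vocals Take has no further overlaps.
Percussion Soundcheck starts after Strings Overdub ends, so Strings Overdub has no further overlaps.
Strings Warm-up starts after Percussion Soundcheck ends, so Percussion Soundcheck has no further overlaps.
Brass Mixing starts exactly when Strings Warm-up ends (back-to-back, no overlap), so Strings Warm-up has no further overlaps.
Chamber Block starts after Brass Mixing ends.
Every pair is clear; the schedule has no overlaps.

Yes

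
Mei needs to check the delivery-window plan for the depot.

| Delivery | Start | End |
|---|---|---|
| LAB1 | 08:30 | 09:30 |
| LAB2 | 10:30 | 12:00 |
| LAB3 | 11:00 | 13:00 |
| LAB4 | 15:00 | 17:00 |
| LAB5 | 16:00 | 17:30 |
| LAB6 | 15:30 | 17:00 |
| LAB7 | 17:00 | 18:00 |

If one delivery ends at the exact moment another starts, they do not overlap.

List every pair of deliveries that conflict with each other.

Sorted by start: LAB1, LAB2, LAB3, LAB4, LAB6, LAB5, LAB7.
LAB2 starts after LAB1 ends, so nothing later overlaps LAB1 either.
LAB3 starts before LAB2 ends → LAB2 and LAB3 overlap.
LAB4 starts after LAB2 ends, so nothing later overlaps LAB2 either.
LAB4 starts after LAB3 ends, so nothing later overlaps LAB3 either.
LAB6 starts before LAB4 ends → LAB4 and LAB6 overlap.
LAB5 starts before LAB4 ends → LAB4 and LAB5 overlap.
LAB7 starts exactly when LAB4 ends (back-to-back, no overlap).
LAB5 starts before LAB6 ends → LAB6 and LAB5 overlap.
LAB7 starts exactly when LAB6 ends (back-to-back, no overlap).
LAB7 starts before LAB5 ends → LAB5 and LAB7 overlap.

LAB2 & LAB3, LAB4 & LAB5, LAB4 & LAB6, LAB5 & LAB6, LAB5 & LAB7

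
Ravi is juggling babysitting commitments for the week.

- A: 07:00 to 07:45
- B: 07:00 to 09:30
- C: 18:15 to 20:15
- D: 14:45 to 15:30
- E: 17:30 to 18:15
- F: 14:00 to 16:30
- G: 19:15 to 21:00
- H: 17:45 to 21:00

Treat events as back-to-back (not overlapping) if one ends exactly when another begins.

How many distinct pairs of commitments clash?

6

Sorted by start: A, B, F, D, E, H, C, G.
B starts before A ends → A and B overlap.
F starts after A ends — done with A.
F starts after B ends — done with B.
D starts before F ends → F and D overlap.
E starts after F ends — done with F.
E starts after D ends — done with D.
H starts before E ends → E and H overlap.
C starts exactly when E ends (back-to-back, no overlap) — done with E.
C starts before H ends → H and C overlap.
G starts before H ends → H and G overlap.
G starts before C ends → C and G overlap.
Overlapping pairs: A & B, C & G, C & H, D & F, E & H, G & H — 6 in total.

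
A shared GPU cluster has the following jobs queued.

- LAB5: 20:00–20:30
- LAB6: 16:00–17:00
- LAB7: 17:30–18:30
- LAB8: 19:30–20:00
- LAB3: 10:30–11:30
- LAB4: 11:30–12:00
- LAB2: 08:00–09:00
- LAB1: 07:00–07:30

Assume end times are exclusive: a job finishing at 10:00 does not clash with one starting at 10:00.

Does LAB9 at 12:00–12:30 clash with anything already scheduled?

No — it doesn't clash with anything

LAB1: ends 07:30 at or before LAB9 starts 12:00 → clear.
LAB2: ends 09:00 at or before LAB9 starts 12:00 → clear.
LAB3: ends 11:30 at or before LAB9 starts 12:00 → clear.
LAB4: ends 12:00 at or before LAB9 starts 12:00 → clear.
LAB6: starts 16:00 at or after LAB9 ends 12:30 → clear.
LAB7: starts 17:30 at or after LAB9 ends 12:30 → clear.
LAB8: starts 19:30 at or after LAB9 ends 12:30 → clear.
LAB5: starts 20:00 at or after LAB9 ends 12:30 → clear.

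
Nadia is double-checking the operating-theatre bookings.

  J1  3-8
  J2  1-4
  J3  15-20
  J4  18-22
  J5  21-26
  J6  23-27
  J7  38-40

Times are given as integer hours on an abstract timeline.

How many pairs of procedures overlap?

Two intervals overlap when each starts before the other ends.
Sorted by start: J2, J1, J3, J4, J5, J6, J7.
J1 starts before J2 ends → J2 and J1 overlap.
J3 starts after J2 ends — done with J2.
J3 starts after J1 ends — done with J1.
J4 starts before J3 ends → J3 and J4 overlap.
J5 starts after J3 ends — done with J3.
J5 starts before J4 ends → J4 and J5 overlap.
J6 starts after J4 ends — done with J4.
J6 starts before J5 ends → J5 and J6 overlap.
J7 starts after J5 ends.
J7 starts after J6 ends.
Overlapping pairs: J1 & J2, J3 & J4, J4 & J5, J5 & J6 — 4 in total.

4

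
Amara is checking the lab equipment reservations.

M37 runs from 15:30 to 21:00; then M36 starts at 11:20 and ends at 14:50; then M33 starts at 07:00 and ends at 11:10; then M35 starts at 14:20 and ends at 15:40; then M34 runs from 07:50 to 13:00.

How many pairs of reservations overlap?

Sorted by start: M33, M34, M36, M35, M37.
M34 starts before M33 ends → M33 and M34 overlap.
M36 starts after M33 ends, so M33 has no further overlaps.
M36 starts before M34 ends → M34 and M36 overlap.
M35 starts after M34 ends, so M34 has no further overlaps.
M35 starts before M36 ends → M36 and M35 overlap.
M37 starts after M36 ends.
M37 starts before M35 ends → M35 and M37 overlap.
Overlapping pairs: M33 & M34, M34 & M36, M35 & M36, M35 & M37 — 4 in total.

4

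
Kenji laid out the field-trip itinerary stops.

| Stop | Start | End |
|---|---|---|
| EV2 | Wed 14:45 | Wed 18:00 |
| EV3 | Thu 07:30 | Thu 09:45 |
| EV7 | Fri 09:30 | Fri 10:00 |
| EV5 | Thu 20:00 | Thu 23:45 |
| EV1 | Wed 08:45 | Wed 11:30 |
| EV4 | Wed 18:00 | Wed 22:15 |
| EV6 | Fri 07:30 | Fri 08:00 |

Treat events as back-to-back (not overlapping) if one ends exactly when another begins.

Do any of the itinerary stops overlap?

No

Two intervals overlap when each starts before the other ends.
Sorted by start: EV1, EV2, EV4, EV3, EV5, EV6, EV7.
EV2 starts after EV1 ends; EV1 is clear from here.
EV4 starts exactly when EV2 ends (back-to-back, no overlap); EV2 is clear from here.
EV3 starts after EV4 ends; EV4 is clear from here.
EV5 starts after EV3 ends; EV3 is clear from here.
EV6 starts after EV5 ends; EV5 is clear from here.
EV7 starts after EV6 ends.
Every pair is clear; the schedule has no overlaps.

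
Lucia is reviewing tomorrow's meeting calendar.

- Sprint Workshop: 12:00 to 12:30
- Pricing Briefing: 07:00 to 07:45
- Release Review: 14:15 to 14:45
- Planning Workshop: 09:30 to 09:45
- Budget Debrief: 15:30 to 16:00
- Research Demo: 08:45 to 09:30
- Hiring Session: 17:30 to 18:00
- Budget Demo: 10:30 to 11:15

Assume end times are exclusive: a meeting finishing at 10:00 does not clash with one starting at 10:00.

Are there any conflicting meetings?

No

Sorted by start: Pricing Briefing, Research Demo, Planning Workshop, Budget Demo, Sprint Workshop, Release Review, Budget Debrief, Hiring Session.
Research Demo starts after Pricing Briefing ends; Pricing Briefing is clear from here.
Planning Workshop starts exactly when Research Demo ends (back-to-back, no overlap); Research Demo is clear from here.
Budget Demo starts after Planning Workshop ends; Planning Workshop is clear from here.
Sprint Workshop starts after Budget Demo ends; Budget Demo is clear from here.
Release Review starts after Sprint Workshop ends; Sprint Workshop is clear from here.
Budget Debrief starts after Release Review ends; Release Review is clear from here.
Hiring Session starts after Budget Debrief ends.
Every pair is clear; the schedule has no overlaps.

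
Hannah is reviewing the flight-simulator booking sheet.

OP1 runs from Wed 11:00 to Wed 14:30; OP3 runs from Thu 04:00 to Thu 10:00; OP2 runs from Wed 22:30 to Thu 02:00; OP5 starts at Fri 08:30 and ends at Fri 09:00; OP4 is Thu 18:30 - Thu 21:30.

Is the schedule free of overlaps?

Sorted by start: OP1, OP2, OP3, OP4, OP5.
OP2 starts after OP1 ends, so nothing later overlaps OP1 either.
OP3 starts after OP2 ends, so nothing later overlaps OP2 either.
OP4 starts after OP3 ends, so nothing later overlaps OP3 either.
OP5 starts after OP4 ends.
Every pair is clear; the schedule has no overlaps.

Yes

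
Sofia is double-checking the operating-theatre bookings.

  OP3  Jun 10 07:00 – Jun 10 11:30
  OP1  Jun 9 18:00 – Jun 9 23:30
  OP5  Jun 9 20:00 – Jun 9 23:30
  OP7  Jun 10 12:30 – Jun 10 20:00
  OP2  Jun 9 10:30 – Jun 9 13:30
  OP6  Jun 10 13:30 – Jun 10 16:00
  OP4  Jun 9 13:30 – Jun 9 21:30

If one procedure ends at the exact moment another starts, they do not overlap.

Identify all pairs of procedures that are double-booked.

Check each pair: they overlap iff neither finishes before the other starts.
Sorted by start: OP2, OP4, OP1, OP5, OP3, OP7, OP6.
OP4 starts exactly when OP2 ends (back-to-back, no overlap), so OP2 has no further overlaps.
OP1 starts before OP4 ends → OP4 and OP1 overlap.
OP5 starts before OP4 ends → OP4 and OP5 overlap.
OP3 starts after OP4 ends, so OP4 has no further overlaps.
OP5 starts before OP1 ends → OP1 and OP5 overlap.
OP3 starts after OP1 ends, so OP1 has no further overlaps.
OP3 starts after OP5 ends, so OP5 has no further overlaps.
OP7 starts after OP3 ends, so OP3 has no further overlaps.
OP6 starts before OP7 ends → OP7 and OP6 overlap.

OP1 & OP4, OP1 & OP5, OP4 & OP5, OP6 & OP7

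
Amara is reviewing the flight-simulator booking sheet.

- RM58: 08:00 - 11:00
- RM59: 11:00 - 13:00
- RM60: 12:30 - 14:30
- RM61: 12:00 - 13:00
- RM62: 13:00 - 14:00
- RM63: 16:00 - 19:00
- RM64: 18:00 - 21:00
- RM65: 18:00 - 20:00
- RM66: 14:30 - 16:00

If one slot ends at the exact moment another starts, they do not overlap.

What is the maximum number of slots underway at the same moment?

3

Sweep the timeline, counting +1 at each start and −1 at each end (ends before starts at a tie):
08:00 start RM58 → 1
11:00 end RM58 → 0
11:00 start RM59 → 1
12:00 start RM61 → 2
12:30 start RM60 → 3
13:00 end RM59 → 2
13:00 end RM61 → 1
13:00 start RM62 → 2
14:00 end RM62 → 1
14:30 end RM60 → 0
14:30 start RM66 → 1
16:00 end RM66 → 0
16:00 start RM63 → 1
18:00 start RM64 → 2
18:00 start RM65 → 3
19:00 end RM63 → 2
20:00 end RM65 → 1
21:00 end RM64 → 0
Peak is 3, at 12:30 (RM59, RM60, RM61).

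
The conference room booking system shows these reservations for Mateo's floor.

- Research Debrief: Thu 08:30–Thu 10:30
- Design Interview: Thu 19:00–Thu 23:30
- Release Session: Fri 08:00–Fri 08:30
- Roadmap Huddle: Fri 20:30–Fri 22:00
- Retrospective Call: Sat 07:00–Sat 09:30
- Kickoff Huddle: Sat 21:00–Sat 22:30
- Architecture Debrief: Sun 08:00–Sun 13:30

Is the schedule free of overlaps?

Check each pair: they overlap iff neither finishes before the other starts.
Sorted by start: Research Debrief, Design Interview, Release Session, Roadmap Huddle, Retrospective Call, Kickoff Huddle, Architecture Debrief.
Design Interview starts after Research Debrief ends, so nothing later overlaps Research Debrief either.
Release Session starts after Design Interview ends, so nothing later overlaps Design Interview either.
Roadmap Huddle starts after Release Session ends, so nothing later overlaps Release Session either.
Retrospective Call starts after Roadmap Huddle ends, so nothing later overlaps Roadmap Huddle either.
Kickoff Huddle starts after Retrospective Call ends, so nothing later overlaps Retrospective Call either.
Architecture Debrief starts after Kickoff Huddle ends.
Every pair is clear; the schedule has no overlaps.

Yes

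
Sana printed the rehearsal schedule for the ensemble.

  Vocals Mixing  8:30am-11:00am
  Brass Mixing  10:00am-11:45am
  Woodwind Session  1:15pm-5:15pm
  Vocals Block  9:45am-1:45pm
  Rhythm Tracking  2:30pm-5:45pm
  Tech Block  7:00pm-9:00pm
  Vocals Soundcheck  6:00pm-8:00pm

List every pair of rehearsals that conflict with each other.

Brass Mixing & Vocals Block, Brass Mixing & Vocals Mixing, Rhythm Tracking & Woodwind Session, Tech Block & Vocals Soundcheck, Vocals Block & Vocals Mixing, Vocals Block & Woodwind Session

Sorted by start: Vocals Mixing, Vocals Block, Brass Mixing, Woodwind Session, Rhythm Tracking, Vocals Soundcheck, Tech Block.
Vocals Block starts before Vocals Mixing ends → Vocals Mixing and Vocals Block overlap.
Brass Mixing starts before Vocals Mixing ends → Vocals Mixing and Brass Mixing overlap.
Woodwind Session starts after Vocals Mixing ends, so nothing later overlaps Vocals Mixing either.
Brass Mixing starts before Vocals Block ends → Vocals Block and Brass Mixing overlap.
Woodwind Session starts before Vocals Block ends → Vocals Block and Woodwind Session overlap.
Rhythm Tracking starts after Vocals Block ends, so nothing later overlaps Vocals Block either.
Woodwind Session starts after Brass Mixing ends, so nothing later overlaps Brass Mixing either.
Rhythm Tracking starts before Woodwind Session ends → Woodwind Session and Rhythm Tracking overlap.
Vocals Soundcheck starts after Woodwind Session ends, so nothing later overlaps Woodwind Session either.
Vocals Soundcheck starts after Rhythm Tracking ends, so nothing later overlaps Rhythm Tracking either.
Tech Block starts before Vocals Soundcheck ends → Vocals Soundcheck and Tech Block overlap.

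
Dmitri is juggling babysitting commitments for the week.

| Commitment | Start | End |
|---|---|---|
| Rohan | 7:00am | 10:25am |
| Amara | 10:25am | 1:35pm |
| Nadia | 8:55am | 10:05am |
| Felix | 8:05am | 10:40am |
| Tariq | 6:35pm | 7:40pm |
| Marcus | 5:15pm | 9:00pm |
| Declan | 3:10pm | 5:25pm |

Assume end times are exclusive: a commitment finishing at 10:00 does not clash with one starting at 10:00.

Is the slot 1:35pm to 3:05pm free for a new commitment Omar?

Rohan: ends 10:25am at or before Omar starts 1:35pm → clear.
Felix: ends 10:40am at or before Omar starts 1:35pm → clear.
Nadia: ends 10:05am at or before Omar starts 1:35pm → clear.
Amara: ends 1:35pm at or before Omar starts 1:35pm → clear.
Declan: starts 3:10pm at or after Omar ends 3:05pm → clear.
Marcus: starts 5:15pm at or after Omar ends 3:05pm → clear.
Tariq: starts 6:35pm at or after Omar ends 3:05pm → clear.

Yes — the slot is free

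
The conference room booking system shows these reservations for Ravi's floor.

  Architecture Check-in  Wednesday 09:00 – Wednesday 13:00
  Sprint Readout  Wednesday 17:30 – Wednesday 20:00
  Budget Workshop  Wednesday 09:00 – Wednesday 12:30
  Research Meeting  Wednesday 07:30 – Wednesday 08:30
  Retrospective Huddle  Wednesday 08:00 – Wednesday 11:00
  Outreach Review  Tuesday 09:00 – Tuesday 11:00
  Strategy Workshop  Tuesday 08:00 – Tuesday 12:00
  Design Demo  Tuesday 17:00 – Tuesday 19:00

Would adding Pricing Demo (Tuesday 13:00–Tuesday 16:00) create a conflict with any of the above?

Strategy Workshop: ends Tuesday 12:00 at or before Pricing Demo starts Tuesday 13:00 → clear.
Outreach Review: ends Tuesday 11:00 at or before Pricing Demo starts Tuesday 13:00 → clear.
Design Demo: starts Tuesday 17:00 at or after Pricing Demo ends Tuesday 16:00 → clear.
Research Meeting: starts Wednesday 07:30 at or after Pricing Demo ends Tuesday 16:00 → clear.
Retrospective Huddle: starts Wednesday 08:00 at or after Pricing Demo ends Tuesday 16:00 → clear.
Architecture Check-in: starts Wednesday 09:00 at or after Pricing Demo ends Tuesday 16:00 → clear.
Budget Workshop: starts Wednesday 09:00 at or after Pricing Demo ends Tuesday 16:00 → clear.
Sprint Readout: starts Wednesday 17:30 at or after Pricing Demo ends Tuesday 16:00 → clear.

No — it doesn't clash with anything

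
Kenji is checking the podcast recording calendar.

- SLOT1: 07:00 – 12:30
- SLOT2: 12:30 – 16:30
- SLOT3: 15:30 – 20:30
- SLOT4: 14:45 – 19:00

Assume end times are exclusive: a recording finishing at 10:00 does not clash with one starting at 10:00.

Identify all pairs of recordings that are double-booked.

Two intervals overlap when each starts before the other ends.
Sorted by start: SLOT1, SLOT2, SLOT4, SLOT3.
SLOT2 starts exactly when SLOT1 ends (back-to-back, no overlap); SLOT1 is clear from here.
SLOT4 starts before SLOT2 ends → SLOT2 and SLOT4 overlap.
SLOT3 starts before SLOT2 ends → SLOT2 and SLOT3 overlap.
SLOT3 starts before SLOT4 ends → SLOT4 and SLOT3 overlap.

SLOT2 & SLOT3, SLOT2 & SLOT4, SLOT3 & SLOT4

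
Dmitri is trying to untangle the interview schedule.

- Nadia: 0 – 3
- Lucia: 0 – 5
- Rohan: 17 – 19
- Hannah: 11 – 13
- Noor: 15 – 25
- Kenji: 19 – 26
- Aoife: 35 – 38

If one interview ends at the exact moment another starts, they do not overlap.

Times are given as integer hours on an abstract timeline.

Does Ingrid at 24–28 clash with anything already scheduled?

Yes — it overlaps Kenji, Noor

Nadia: ends 3 at or before Ingrid starts 24 → clear.
Lucia: ends 5 at or before Ingrid starts 24 → clear.
Hannah: ends 13 at or before Ingrid starts 24 → clear.
Noor: starts 15 before Ingrid ends 28, and ends 25 after Ingrid starts 24 → overlap.
Rohan: ends 19 at or before Ingrid starts 24 → clear.
Kenji: starts 19 before Ingrid ends 28, and ends 26 after Ingrid starts 24 → overlap.
Aoife: starts 35 at or after Ingrid ends 28 → clear.
Ingrid overlaps Noor, Kenji.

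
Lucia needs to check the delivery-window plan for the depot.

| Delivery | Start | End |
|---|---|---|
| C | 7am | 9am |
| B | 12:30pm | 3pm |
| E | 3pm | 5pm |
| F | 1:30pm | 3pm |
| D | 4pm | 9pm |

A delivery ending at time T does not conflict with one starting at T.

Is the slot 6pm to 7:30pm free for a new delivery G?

No — it overlaps D

C: ends 9am at or before G starts 6pm → clear.
B: ends 3pm at or before G starts 6pm → clear.
F: ends 3pm at or before G starts 6pm → clear.
E: ends 5pm at or before G starts 6pm → clear.
D: starts 4pm before G ends 7:30pm, and ends 9pm after G starts 6pm → overlap.
G overlaps D.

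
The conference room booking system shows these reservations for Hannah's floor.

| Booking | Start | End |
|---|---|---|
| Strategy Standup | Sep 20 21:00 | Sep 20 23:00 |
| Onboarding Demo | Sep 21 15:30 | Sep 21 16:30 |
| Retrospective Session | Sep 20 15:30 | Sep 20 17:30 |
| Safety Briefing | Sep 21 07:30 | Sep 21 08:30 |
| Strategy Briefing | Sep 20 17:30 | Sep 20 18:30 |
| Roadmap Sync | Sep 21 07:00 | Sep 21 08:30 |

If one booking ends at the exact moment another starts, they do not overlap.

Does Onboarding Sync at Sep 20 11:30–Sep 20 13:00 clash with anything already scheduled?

No — it doesn't clash with anything

Retrospective Session: starts Sep 20 15:30 at or after Onboarding Sync ends Sep 20 13:00 → clear.
Strategy Briefing: starts Sep 20 17:30 at or after Onboarding Sync ends Sep 20 13:00 → clear.
Strategy Standup: starts Sep 20 21:00 at or after Onboarding Sync ends Sep 20 13:00 → clear.
Roadmap Sync: starts Sep 21 07:00 at or after Onboarding Sync ends Sep 20 13:00 → clear.
Safety Briefing: starts Sep 21 07:30 at or after Onboarding Sync ends Sep 20 13:00 → clear.
Onboarding Demo: starts Sep 21 15:30 at or after Onboarding Sync ends Sep 20 13:00 → clear.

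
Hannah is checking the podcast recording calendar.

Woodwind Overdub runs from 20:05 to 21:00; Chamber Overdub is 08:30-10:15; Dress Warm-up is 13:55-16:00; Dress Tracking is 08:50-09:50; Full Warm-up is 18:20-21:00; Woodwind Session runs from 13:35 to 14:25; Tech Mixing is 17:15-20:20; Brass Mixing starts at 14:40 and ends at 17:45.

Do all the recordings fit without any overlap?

No

Sorted by start: Chamber Overdub, Dress Tracking, Woodwind Session, Dress Warm-up, Brass Mixing, Tech Mixing, Full Warm-up, Woodwind Overdub.
Dress Tracking starts before Chamber Overdub ends → Chamber Overdub and Dress Tracking overlap.
That's a conflict, so the schedule is not conflict-free.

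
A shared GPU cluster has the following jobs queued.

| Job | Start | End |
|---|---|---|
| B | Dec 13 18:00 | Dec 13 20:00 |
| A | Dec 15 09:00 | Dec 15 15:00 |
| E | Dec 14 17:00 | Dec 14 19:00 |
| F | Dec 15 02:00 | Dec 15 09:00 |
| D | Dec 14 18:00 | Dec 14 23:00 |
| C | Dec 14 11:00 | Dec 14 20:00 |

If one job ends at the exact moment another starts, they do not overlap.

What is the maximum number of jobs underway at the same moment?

Sort all start/end points and keep a running count:
Dec 13 18:00 start B → 1
Dec 13 20:00 end B → 0
Dec 14 11:00 start C → 1
Dec 14 17:00 start E → 2
Dec 14 18:00 start D → 3
Dec 14 19:00 end E → 2
Dec 14 20:00 end C → 1
Dec 14 23:00 end D → 0
Dec 15 02:00 start F → 1
Dec 15 09:00 end F → 0
Dec 15 09:00 start A → 1
Dec 15 15:00 end A → 0
Peak is 3, at Dec 14 18:00 (C, D, E).

3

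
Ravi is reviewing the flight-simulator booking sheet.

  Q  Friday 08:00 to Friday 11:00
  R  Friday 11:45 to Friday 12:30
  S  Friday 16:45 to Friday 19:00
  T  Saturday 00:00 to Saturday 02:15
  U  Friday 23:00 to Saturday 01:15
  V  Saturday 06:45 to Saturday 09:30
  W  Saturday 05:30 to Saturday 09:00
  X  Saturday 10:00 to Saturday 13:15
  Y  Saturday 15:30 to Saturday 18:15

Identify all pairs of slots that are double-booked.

T & U, V & W

Sorted by start: Q, R, S, U, T, W, V, X, Y.
R starts after Q ends, so nothing later overlaps Q either.
S starts after R ends, so nothing later overlaps R either.
U starts after S ends, so nothing later overlaps S either.
T starts before U ends → U and T overlap.
W starts after U ends, so nothing later overlaps U either.
W starts after T ends, so nothing later overlaps T either.
V starts before W ends → W and V overlap.
X starts after W ends, so nothing later overlaps W either.
X starts after V ends, so nothing later overlaps V either.
Y starts after X ends.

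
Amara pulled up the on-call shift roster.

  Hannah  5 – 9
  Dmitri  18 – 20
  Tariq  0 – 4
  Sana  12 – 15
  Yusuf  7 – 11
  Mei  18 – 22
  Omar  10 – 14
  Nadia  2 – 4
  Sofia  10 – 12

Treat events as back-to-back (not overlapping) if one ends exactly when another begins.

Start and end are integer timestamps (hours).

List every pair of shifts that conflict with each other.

Dmitri & Mei, Hannah & Yusuf, Nadia & Tariq, Omar & Sana, Omar & Sofia, Omar & Yusuf, Sofia & Yusuf

Sorted by start: Tariq, Nadia, Hannah, Yusuf, Omar, Sofia, Sana, Mei, Dmitri.
Nadia starts before Tariq ends → Tariq and Nadia overlap.
Hannah starts after Tariq ends, so nothing later overlaps Tariq either.
Hannah starts after Nadia ends, so nothing later overlaps Nadia either.
Yusuf starts before Hannah ends → Hannah and Yusuf overlap.
Omar starts after Hannah ends, so nothing later overlaps Hannah either.
Omar starts before Yusuf ends → Yusuf and Omar overlap.
Sofia starts before Yusuf ends → Yusuf and Sofia overlap.
Sana starts after Yusuf ends, so nothing later overlaps Yusuf either.
Sofia starts before Omar ends → Omar and Sofia overlap.
Sana starts before Omar ends → Omar and Sana overlap.
Mei starts after Omar ends, so nothing later overlaps Omar either.
Sana starts exactly when Sofia ends (back-to-back, no overlap), so nothing later overlaps Sofia either.
Mei starts after Sana ends, so nothing later overlaps Sana either.
Dmitri starts before Mei ends → Mei and Dmitri overlap.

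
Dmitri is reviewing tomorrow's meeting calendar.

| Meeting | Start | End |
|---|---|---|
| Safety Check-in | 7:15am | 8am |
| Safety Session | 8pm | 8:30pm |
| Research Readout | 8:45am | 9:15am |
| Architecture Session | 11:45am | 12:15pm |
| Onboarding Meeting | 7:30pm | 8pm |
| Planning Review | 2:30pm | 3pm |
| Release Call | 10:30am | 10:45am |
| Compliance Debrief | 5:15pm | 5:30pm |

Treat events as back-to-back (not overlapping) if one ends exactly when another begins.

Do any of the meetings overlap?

Two intervals overlap when each starts before the other ends.
Sorted by start: Safety Check-in, Research Readout, Release Call, Architecture Session, Planning Review, Compliance Debrief, Onboarding Meeting, Safety Session.
Research Readout starts after Safety Check-in ends, so nothing later overlaps Safety Check-in either.
Release Call starts after Research Readout ends, so nothing later overlaps Research Readout either.
Architecture Session starts after Release Call ends, so nothing later overlaps Release Call either.
Planning Review starts after Architecture Session ends, so nothing later overlaps Architecture Session either.
Compliance Debrief starts after Planning Review ends, so nothing later overlaps Planning Review either.
Onboarding Meeting starts after Compliance Debrief ends, so nothing later overlaps Compliance Debrief either.
Safety Session starts exactly when Onboarding Meeting ends (back-to-back, no overlap).
Every pair is clear; the schedule has no overlaps.

No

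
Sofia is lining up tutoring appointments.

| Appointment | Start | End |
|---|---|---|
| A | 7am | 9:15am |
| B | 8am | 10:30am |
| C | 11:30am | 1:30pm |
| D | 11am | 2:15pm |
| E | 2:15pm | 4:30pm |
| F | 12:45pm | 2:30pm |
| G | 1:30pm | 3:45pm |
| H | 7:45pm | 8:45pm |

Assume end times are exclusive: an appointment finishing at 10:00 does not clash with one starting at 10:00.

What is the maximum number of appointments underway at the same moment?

3

Sweep the timeline, counting +1 at each start and −1 at each end (ends before starts at a tie):
7am start A → 1
8am start B → 2
9:15am end A → 1
10:30am end B → 0
11am start D → 1
11:30am start C → 2
12:45pm start F → 3
1:30pm end C → 2
1:30pm start G → 3
2:15pm end D → 2
2:15pm start E → 3
2:30pm end F → 2
3:45pm end G → 1
4:30pm end E → 0
7:45pm start H → 1
8:45pm end H → 0
Peak is 3, at 12:45pm (C, D, F).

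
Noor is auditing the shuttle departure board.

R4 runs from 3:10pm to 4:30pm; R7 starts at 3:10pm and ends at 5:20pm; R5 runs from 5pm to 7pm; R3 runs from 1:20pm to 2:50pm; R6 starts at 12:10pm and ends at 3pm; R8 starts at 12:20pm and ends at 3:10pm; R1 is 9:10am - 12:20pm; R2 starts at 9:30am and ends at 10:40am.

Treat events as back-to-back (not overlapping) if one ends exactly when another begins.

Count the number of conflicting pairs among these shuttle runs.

Sorted by start: R1, R2, R6, R8, R3, R4, R7, R5.
R2 starts before R1 ends → R1 and R2 overlap.
R6 starts before R1 ends → R1 and R6 overlap.
R8 starts exactly when R1 ends (back-to-back, no overlap) — done with R1.
R6 starts after R2 ends — done with R2.
R8 starts before R6 ends → R6 and R8 overlap.
R3 starts before R6 ends → R6 and R3 overlap.
R4 starts after R6 ends — done with R6.
R3 starts before R8 ends → R8 and R3 overlap.
R4 starts exactly when R8 ends (back-to-back, no overlap) — done with R8.
R4 starts after R3 ends — done with R3.
R7 starts before R4 ends → R4 and R7 overlap.
R5 starts after R4 ends.
R5 starts before R7 ends → R7 and R5 overlap.
Overlapping pairs: R1 & R2, R1 & R6, R3 & R6, R3 & R8, R4 & R7, R5 & R7, R6 & R8 — 7 in total.

7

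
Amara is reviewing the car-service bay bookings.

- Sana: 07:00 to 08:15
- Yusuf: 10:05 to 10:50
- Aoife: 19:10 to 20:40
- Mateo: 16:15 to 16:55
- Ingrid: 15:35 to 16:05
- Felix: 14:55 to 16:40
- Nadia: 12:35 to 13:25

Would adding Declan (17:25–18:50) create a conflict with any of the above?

No — it doesn't clash with anything

Sana: ends 08:15 at or before Declan starts 17:25 → clear.
Yusuf: ends 10:50 at or before Declan starts 17:25 → clear.
Nadia: ends 13:25 at or before Declan starts 17:25 → clear.
Felix: ends 16:40 at or before Declan starts 17:25 → clear.
Ingrid: ends 16:05 at or before Declan starts 17:25 → clear.
Mateo: ends 16:55 at or before Declan starts 17:25 → clear.
Aoife: starts 19:10 at or after Declan ends 18:50 → clear.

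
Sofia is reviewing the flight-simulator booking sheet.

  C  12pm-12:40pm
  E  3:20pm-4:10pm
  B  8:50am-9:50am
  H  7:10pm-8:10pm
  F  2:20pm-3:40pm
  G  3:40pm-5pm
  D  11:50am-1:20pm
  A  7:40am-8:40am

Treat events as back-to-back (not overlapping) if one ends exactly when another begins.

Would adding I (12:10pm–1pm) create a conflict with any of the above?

A: ends 8:40am at or before I starts 12:10pm → clear.
B: ends 9:50am at or before I starts 12:10pm → clear.
D: starts 11:50am before I ends 1pm, and ends 1:20pm after I starts 12:10pm → overlap.
C: starts 12pm before I ends 1pm, and ends 12:40pm after I starts 12:10pm → overlap.
F: starts 2:20pm at or after I ends 1pm → clear.
E: starts 3:20pm at or after I ends 1pm → clear.
G: starts 3:40pm at or after I ends 1pm → clear.
H: starts 7:10pm at or after I ends 1pm → clear.
I overlaps C, D.

Yes — it overlaps C, D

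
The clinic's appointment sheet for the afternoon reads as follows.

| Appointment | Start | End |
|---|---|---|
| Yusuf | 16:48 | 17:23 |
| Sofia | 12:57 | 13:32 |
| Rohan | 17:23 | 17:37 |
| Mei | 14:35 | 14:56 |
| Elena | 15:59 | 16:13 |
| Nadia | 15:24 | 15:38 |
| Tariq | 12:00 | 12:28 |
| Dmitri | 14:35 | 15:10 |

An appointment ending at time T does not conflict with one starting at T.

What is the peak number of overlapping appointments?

Sweep the timeline, counting +1 at each start and −1 at each end (ends before starts at a tie):
12:00 start Tariq → 1
12:28 end Tariq → 0
12:57 start Sofia → 1
13:32 end Sofia → 0
14:35 start Dmitri → 1
14:35 start Mei → 2
14:56 end Mei → 1
15:10 end Dmitri → 0
15:24 start Nadia → 1
15:38 end Nadia → 0
15:59 start Elena → 1
16:13 end Elena → 0
16:48 start Yusuf → 1
17:23 end Yusuf → 0
17:23 start Rohan → 1
17:37 end Rohan → 0
Peak is 2, at 14:35 (Dmitri, Mei).

2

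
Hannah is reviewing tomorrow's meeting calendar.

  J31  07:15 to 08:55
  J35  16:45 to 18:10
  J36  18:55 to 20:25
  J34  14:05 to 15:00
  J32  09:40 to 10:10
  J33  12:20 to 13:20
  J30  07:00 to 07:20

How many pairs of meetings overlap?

Sorted by start: J30, J31, J32, J33, J34, J35, J36.
J31 starts before J30 ends → J30 and J31 overlap.
J32 starts after J30 ends; J30 is clear from here.
J32 starts after J31 ends; J31 is clear from here.
J33 starts after J32 ends; J32 is clear from here.
J34 starts after J33 ends; J33 is clear from here.
J35 starts after J34 ends; J34 is clear from here.
J36 starts after J35 ends.
Overlapping pairs: J30 & J31 — 1 in total.

1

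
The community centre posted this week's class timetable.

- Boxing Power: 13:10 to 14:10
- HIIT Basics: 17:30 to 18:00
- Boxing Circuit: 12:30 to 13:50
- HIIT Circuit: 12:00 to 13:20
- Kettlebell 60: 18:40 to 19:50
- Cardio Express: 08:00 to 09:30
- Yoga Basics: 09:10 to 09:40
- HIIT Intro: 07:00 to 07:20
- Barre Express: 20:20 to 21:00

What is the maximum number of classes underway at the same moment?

Sweep the timeline, counting +1 at each start and −1 at each end (ends before starts at a tie):
07:00 start HIIT Intro → 1
07:20 end HIIT Intro → 0
08:00 start Cardio Express → 1
09:10 start Yoga Basics → 2
09:30 end Cardio Express → 1
09:40 end Yoga Basics → 0
12:00 start HIIT Circuit → 1
12:30 start Boxing Circuit → 2
13:10 start Boxing Power → 3
13:20 end HIIT Circuit → 2
13:50 end Boxing Circuit → 1
14:10 end Boxing Power → 0
17:30 start HIIT Basics → 1
18:00 end HIIT Basics → 0
18:40 start Kettlebell 60 → 1
19:50 end Kettlebell 60 → 0
20:20 start Barre Express → 1
21:00 end Barre Express → 0
Peak is 3, at 13:10 (Boxing Circuit, Boxing Power, HIIT Circuit).

3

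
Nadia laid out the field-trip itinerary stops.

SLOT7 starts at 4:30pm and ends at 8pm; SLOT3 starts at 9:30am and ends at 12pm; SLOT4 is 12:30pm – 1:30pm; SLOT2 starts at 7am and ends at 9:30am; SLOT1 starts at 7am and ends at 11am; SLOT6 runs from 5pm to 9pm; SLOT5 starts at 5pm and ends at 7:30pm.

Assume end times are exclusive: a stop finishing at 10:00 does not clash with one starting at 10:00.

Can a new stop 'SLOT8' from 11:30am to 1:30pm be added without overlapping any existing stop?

SLOT1: ends 11am at or before SLOT8 starts 11:30am → clear.
SLOT2: ends 9:30am at or before SLOT8 starts 11:30am → clear.
SLOT3: starts 9:30am before SLOT8 ends 1:30pm, and ends 12pm after SLOT8 starts 11:30am → overlap.
SLOT4: starts 12:30pm before SLOT8 ends 1:30pm, and ends 1:30pm after SLOT8 starts 11:30am → overlap.
SLOT7: starts 4:30pm at or after SLOT8 ends 1:30pm → clear.
SLOT5: starts 5pm at or after SLOT8 ends 1:30pm → clear.
SLOT6: starts 5pm at or after SLOT8 ends 1:30pm → clear.
SLOT8 overlaps SLOT3, SLOT4.

No — it overlaps SLOT3, SLOT4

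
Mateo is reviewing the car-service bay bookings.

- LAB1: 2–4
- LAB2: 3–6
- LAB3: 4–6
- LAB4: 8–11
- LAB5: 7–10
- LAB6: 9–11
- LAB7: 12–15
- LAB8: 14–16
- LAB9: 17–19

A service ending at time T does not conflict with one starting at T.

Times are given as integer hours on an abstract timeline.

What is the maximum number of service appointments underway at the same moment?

Walk through starts and ends in time order (an end at T is processed before a start at T):
2 start LAB1 → 1
3 start LAB2 → 2
4 end LAB1 → 1
4 start LAB3 → 2
6 end LAB2 → 1
6 end LAB3 → 0
7 start LAB5 → 1
8 start LAB4 → 2
9 start LAB6 → 3
10 end LAB5 → 2
11 end LAB4 → 1
11 end LAB6 → 0
12 start LAB7 → 1
14 start LAB8 → 2
15 end LAB7 → 1
16 end LAB8 → 0
17 start LAB9 → 1
19 end LAB9 → 0
Peak is 3, at 9 (LAB4, LAB5, LAB6).

3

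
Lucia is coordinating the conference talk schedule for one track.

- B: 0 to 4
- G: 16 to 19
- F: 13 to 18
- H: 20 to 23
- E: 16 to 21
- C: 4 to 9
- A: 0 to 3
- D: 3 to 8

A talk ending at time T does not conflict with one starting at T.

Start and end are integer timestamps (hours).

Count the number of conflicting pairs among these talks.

7

Sorted by start: A, B, D, C, F, E, G, H.
B starts before A ends → A and B overlap.
D starts exactly when A ends (back-to-back, no overlap); A is clear from here.
D starts before B ends → B and D overlap.
C starts exactly when B ends (back-to-back, no overlap); B is clear from here.
C starts before D ends → D and C overlap.
F starts after D ends; D is clear from here.
F starts after C ends; C is clear from here.
E starts before F ends → F and E overlap.
G starts before F ends → F and G overlap.
H starts after F ends.
G starts before E ends → E and G overlap.
H starts before E ends → E and H overlap.
H starts after G ends.
Overlapping pairs: A & B, B & D, C & D, E & F, E & G, E & H, F & G — 7 in total.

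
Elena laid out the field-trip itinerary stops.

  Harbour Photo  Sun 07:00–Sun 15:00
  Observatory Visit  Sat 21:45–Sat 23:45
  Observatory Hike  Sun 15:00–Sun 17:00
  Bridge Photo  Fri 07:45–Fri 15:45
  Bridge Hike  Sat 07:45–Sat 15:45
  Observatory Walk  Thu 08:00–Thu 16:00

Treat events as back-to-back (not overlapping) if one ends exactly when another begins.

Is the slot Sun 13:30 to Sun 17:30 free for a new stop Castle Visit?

Observatory Walk: ends Thu 16:00 at or before Castle Visit starts Sun 13:30 → clear.
Bridge Photo: ends Fri 15:45 at or before Castle Visit starts Sun 13:30 → clear.
Bridge Hike: ends Sat 15:45 at or before Castle Visit starts Sun 13:30 → clear.
Observatory Visit: ends Sat 23:45 at or before Castle Visit starts Sun 13:30 → clear.
Harbour Photo: starts Sun 07:00 before Castle Visit ends Sun 17:30, and ends Sun 15:00 after Castle Visit starts Sun 13:30 → overlap.
Observatory Hike: starts Sun 15:00 before Castle Visit ends Sun 17:30, and ends Sun 17:00 after Castle Visit starts Sun 13:30 → overlap.
Castle Visit overlaps Observatory Hike, Harbour Photo.

No — it overlaps Harbour Photo, Observatory Hike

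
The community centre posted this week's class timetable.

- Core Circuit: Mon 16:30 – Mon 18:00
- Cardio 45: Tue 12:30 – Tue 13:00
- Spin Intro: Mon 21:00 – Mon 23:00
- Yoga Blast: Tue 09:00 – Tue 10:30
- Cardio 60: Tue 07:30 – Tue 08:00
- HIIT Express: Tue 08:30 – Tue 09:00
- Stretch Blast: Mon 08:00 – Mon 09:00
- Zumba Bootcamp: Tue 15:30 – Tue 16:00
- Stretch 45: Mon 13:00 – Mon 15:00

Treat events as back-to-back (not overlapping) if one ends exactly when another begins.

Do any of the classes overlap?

Sorted by start: Stretch Blast, Stretch 45, Core Circuit, Spin Intro, Cardio 60, HIIT Express, Yoga Blast, Cardio 45, Zumba Bootcamp.
Stretch 45 starts after Stretch Blast ends — done with Stretch Blast.
Core Circuit starts after Stretch 45 ends — done with Stretch 45.
Spin Intro starts after Core Circuit ends — done with Core Circuit.
Cardio 60 starts after Spin Intro ends — done with Spin Intro.
HIIT Express starts after Cardio 60 ends — done with Cardio 60.
Yoga Blast starts exactly when HIIT Express ends (back-to-back, no overlap) — done with HIIT Express.
Cardio 45 starts after Yoga Blast ends — done with Yoga Blast.
Zumba Bootcamp starts after Cardio 45 ends.
Every pair is clear; the schedule has no overlaps.

No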